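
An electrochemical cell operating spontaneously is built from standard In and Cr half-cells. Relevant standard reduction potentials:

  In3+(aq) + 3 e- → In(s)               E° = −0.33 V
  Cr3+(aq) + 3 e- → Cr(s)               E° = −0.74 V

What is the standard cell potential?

+0.41 V

The In³⁺/In couple has the higher E°, so In ion is reduced (cathode) and Cr is oxidized (anode).
E°cell = E°(cathode) − E°(anode) = −0.33 − (−0.74) = +0.41 V.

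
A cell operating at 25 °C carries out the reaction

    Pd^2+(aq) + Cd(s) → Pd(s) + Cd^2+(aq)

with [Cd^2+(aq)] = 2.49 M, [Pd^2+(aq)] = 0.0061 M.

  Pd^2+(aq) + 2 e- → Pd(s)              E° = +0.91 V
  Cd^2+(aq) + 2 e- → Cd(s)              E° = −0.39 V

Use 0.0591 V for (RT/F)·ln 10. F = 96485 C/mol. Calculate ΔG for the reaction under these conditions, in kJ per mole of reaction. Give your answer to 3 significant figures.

−236 kJ/mol

With Pd²⁺/Pd reduced at the cathode, E°cell = +0.91 − (−0.39) = +1.30 V and n = 2.
The reaction quotient is [Cd^2+(aq)] / [Pd^2+(aq)] = 408; by Nernst, E = +1.30 − (0.0591/2)(2.611) = +1.2228 V.
Then ΔG = −nFE = −2 × 96485 × +1.2228 J/mol = −236 kJ/mol.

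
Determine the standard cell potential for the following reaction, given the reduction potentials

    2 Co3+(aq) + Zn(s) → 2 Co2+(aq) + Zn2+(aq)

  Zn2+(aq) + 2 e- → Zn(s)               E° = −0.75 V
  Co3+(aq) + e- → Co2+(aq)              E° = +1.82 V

+2.57 V

Co3+(aq) gains electrons, so the Co³⁺/Co²⁺ couple is the cathode; the Zn²⁺/Zn couple is the anode.
E°cell = E°(cathode) − E°(anode) = +1.82 − (−0.75) = +2.57 V.
The positive value indicates the reaction is spontaneous as written.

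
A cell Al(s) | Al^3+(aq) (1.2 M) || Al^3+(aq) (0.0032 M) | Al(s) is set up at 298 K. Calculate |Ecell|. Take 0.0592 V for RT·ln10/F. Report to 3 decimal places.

0.051 V

For a concentration cell E°cell = 0, since both electrodes use the same couple.
The compartment with the higher Al^3+(aq) concentration (1.2 M) acts as the cathode; ions are reduced there and produced at the dilute (0.0032 M) anode.
With n = 3, Ecell = −(0.0592/3)·log([dilute]/[conc]) = −(0.0592/3)·log(0.0032/1.2) = +0.051 V.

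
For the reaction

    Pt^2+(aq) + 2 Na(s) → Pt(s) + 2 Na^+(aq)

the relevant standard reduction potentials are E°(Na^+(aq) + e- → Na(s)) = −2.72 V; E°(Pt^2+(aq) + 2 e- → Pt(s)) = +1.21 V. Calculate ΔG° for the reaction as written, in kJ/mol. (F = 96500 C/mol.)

−758 kJ/mol

In the reaction as written Pt^2+(aq) is reduced, so the Pt²⁺/Pt couple is the cathode and Na⁺/Na is the anode.
E°cell = +1.21 − (−2.72) = +3.93 V; balancing electrons gives n = 2.
ΔG° = −nFE°cell = −(2)(96500)(+3.93) J/mol = −758 kJ/mol.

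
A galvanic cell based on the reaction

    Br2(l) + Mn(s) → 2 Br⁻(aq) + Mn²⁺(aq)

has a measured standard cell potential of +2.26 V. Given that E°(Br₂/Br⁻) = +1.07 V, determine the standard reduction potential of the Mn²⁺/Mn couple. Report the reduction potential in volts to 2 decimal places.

−1.19 V

In the reaction as written the Br₂/Br⁻ couple is reduced (cathode) and Mn²⁺/Mn is oxidized (anode), so E°cell = E°(Br₂/Br⁻) − E°(Mn²⁺/Mn).
E°(Mn²⁺/Mn) = E°(cathode) − E°cell = +1.07 − (+2.26) = −1.19 V.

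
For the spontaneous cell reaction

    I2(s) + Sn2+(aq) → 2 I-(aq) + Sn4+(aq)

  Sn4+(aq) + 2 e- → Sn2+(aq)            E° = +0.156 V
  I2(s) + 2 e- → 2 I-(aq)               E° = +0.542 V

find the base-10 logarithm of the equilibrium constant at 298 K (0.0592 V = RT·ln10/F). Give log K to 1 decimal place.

The I₂/I⁻ couple is reduced (cathode); E°cell = +0.542 − (+0.156) = +0.386 V with n = 2.
At equilibrium E = 0, so log K = nE°cell / 0.0592 = (2)(+0.386) / 0.0592 = 13.0.

log K = 13.0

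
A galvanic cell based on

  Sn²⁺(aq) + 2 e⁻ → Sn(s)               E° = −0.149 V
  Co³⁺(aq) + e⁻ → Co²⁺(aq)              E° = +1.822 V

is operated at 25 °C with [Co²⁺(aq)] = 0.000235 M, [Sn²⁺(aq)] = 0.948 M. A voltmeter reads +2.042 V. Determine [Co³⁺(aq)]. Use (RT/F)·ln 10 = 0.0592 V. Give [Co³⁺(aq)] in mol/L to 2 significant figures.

Co³⁺/Co²⁺ is the cathode (higher E°); E°cell = +1.822 − (−0.149) = +1.971 V with n = 2.
From the Nernst equation, log Q = n(E° − E)/0.0592 = 2·(+1.971 − (+2.042))/0.0592 = −2.399.
The balanced reaction is 2 Co³⁺(aq) + Sn(s) → 2 Co²⁺(aq) + Sn²⁺(aq), so Q = ([Co²⁺(aq)]^2·[Sn²⁺(aq)]) / [Co³⁺(aq)]^2.
Solving for the unknown gives log [Co³⁺(aq)] = −2.441, so [Co³⁺(aq)] ≈ 0.0036 M.

0.0036 M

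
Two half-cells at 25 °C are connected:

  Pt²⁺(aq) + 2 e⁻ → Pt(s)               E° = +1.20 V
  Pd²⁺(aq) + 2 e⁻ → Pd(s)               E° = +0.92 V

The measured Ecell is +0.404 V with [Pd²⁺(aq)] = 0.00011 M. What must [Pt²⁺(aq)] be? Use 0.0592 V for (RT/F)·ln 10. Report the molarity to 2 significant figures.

Pt²⁺/Pt is the cathode (higher E°); E°cell = +1.20 − (+0.92) = +0.28 V with n = 2.
Rearranging E = E° − (0.0592/n)·log Q gives log Q = 2(+0.28 − (+0.404))/0.0592 = −4.189.
For Pt²⁺(aq) + Pd(s) → Pt(s) + Pd²⁺(aq), the reaction quotient is Q = [Pd²⁺(aq)] / [Pt²⁺(aq)].
Solving for the unknown gives log [Pt²⁺(aq)] = 0.230, so [Pt²⁺(aq)] ≈ 1.7 M.

1.7 M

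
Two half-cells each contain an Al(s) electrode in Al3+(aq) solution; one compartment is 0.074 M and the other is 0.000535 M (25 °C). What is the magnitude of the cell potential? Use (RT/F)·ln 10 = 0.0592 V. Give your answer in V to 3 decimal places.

For a concentration cell E°cell = 0, since both electrodes use the same couple.
The compartment with the higher Al3+(aq) concentration (0.074 M) acts as the cathode; ions are reduced there and produced at the dilute (0.000535 M) anode.
With n = 3, Ecell = −(0.0592/3)·log([dilute]/[conc]) = −(0.0592/3)·log(0.000535/0.074) = +0.042 V.

0.042 V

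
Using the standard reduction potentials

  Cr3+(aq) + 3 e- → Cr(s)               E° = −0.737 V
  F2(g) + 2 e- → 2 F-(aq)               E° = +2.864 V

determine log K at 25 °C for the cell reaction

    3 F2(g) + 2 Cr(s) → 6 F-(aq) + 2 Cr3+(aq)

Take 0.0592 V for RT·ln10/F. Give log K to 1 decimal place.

log K = 365.0

The F₂/F⁻ couple is reduced (cathode); E°cell = +2.864 − (−0.737) = +3.601 V with n = 6.
At equilibrium E = 0, so log K = nE°cell / 0.0592 = (6)(+3.601) / 0.0592 = 365.0.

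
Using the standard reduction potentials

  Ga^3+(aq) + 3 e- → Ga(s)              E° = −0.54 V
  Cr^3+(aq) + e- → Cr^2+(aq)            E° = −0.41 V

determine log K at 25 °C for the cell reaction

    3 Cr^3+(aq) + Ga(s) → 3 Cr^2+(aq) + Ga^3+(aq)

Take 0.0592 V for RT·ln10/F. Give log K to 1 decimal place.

log K = 6.6

The Cr³⁺/Cr²⁺ couple is reduced (cathode); E°cell = −0.41 − (−0.54) = +0.13 V with n = 3.
At equilibrium E = 0, so log K = nE°cell / 0.0592 = (3)(+0.13) / 0.0592 = 6.6.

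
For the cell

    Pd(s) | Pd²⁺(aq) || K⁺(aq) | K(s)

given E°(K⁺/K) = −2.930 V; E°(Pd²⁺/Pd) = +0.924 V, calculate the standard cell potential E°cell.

By convention the left-hand electrode in cell notation is the anode (oxidation) and the right-hand electrode is the cathode (reduction).
E°cell = E°(right) − E°(left) = −2.930 − (+0.924) = −3.854 V.
The negative sign shows that, as written, the cell would require an external voltage to drive the reaction.

−3.854 V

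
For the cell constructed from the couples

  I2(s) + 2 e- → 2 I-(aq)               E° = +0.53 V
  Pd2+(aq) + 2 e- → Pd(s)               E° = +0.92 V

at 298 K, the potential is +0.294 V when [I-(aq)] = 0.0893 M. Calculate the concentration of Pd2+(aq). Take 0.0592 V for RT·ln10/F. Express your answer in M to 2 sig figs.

The Pd²⁺/Pd couple has the larger reduction potential, so it is the cathode: E°cell = +0.92 − (+0.53) = +0.39 V and n = 2.
From the Nernst equation, log Q = n(E° − E)/0.0592 = 2·(+0.39 − (+0.294))/0.0592 = 3.243.
The balanced reaction is Pd2+(aq) + 2 I-(aq) → Pd(s) + I2(s), so Q = 1 / ([Pd2+(aq)]·[I-(aq)]^2).
Substituting the known concentrations and solving, log [Pd2+(aq)] = −1.145 and [Pd2+(aq)] = 0.072 M.

0.072 M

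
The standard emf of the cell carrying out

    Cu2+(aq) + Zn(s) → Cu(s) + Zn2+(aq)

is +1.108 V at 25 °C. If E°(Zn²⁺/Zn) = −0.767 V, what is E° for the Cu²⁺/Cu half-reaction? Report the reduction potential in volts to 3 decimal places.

+0.341 V

In the reaction as written the Cu²⁺/Cu couple is reduced (cathode) and Zn²⁺/Zn is oxidized (anode), so E°cell = E°(Cu²⁺/Cu) − E°(Zn²⁺/Zn).
E°(Cu²⁺/Cu) = E°cell + E°(anode) = +1.108 + (−0.767) = +0.341 V.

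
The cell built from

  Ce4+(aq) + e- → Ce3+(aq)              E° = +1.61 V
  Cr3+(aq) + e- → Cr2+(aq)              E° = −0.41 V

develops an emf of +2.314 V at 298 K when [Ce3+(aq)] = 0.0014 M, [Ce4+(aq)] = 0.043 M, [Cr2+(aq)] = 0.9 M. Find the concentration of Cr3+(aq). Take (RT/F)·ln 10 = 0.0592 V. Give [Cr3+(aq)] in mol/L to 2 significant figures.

0.00030 M

Ce⁴⁺/Ce³⁺ is the cathode (higher E°); E°cell = +1.61 − (−0.41) = +2.02 V with n = 1.
Since E = E° − (0.0592/n)·log Q, log Q = n(E° − E)/0.0592 = −4.966.
For Ce4+(aq) + Cr2+(aq) → Ce3+(aq) + Cr3+(aq), the reaction quotient is Q = ([Ce3+(aq)]·[Cr3+(aq)]) / ([Ce4+(aq)]·[Cr2+(aq)]).
Solving for the unknown gives log [Cr3+(aq)] = −3.524, so [Cr3+(aq)] ≈ 0.00030 M.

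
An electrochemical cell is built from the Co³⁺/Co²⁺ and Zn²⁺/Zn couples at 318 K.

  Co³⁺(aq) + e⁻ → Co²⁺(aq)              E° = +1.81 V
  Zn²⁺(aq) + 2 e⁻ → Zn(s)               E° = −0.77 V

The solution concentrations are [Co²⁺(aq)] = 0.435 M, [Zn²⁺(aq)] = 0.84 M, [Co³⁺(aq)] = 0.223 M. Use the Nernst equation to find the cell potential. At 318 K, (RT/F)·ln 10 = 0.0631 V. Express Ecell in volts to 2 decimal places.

+2.56 V

Co³⁺/Co²⁺ is reduced (cathode, E° = +1.81 V) and Zn²⁺/Zn is oxidized (anode).
E°cell = E°cat − E°an = +1.81 − (−0.77) = +2.58 V; n = 2.
The balanced reaction is 2 Co³⁺(aq) + Zn(s) → 2 Co²⁺(aq) + Zn²⁺(aq), so Q = ([Co²⁺(aq)]^2·[Zn²⁺(aq)]) / [Co³⁺(aq)]^2 = 3.2 and log Q = 0.505.
E = E° − (0.0631/n)·log Q = +2.58 − (0.0631/2)(0.505) = +2.56 V.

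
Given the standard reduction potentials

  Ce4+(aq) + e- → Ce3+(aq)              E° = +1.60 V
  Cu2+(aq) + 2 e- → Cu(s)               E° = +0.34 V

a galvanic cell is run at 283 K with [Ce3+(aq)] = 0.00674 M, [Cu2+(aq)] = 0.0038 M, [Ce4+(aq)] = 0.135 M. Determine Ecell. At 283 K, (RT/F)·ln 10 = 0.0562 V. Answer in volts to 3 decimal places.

+1.401 V

Since E°(Ce⁴⁺/Ce³⁺) > E°(Cu²⁺/Cu), Ce⁴⁺/Ce³⁺ serves as the cathode.
E°cell = E°cat − E°an = +1.60 − (+0.34) = +1.26 V; n = 2.
Balancing gives 2 Ce4+(aq) + Cu(s) → 2 Ce3+(aq) + Cu2+(aq); hence Q = ([Ce3+(aq)]^2·[Cu2+(aq)]) / [Ce4+(aq)]^2 = 9.47×10^−6 (log Q = −5.024).
E = E° − (0.0562/n)·log Q = +1.26 − (0.0562/2)(−5.024) = +1.401 V.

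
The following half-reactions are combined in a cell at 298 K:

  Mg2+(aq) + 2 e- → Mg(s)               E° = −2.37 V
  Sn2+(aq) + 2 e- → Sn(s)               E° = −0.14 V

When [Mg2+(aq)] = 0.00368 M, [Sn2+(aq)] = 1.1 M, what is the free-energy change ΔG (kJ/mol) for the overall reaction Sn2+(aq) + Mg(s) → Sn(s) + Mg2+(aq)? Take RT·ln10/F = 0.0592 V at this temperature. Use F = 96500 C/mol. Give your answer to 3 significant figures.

With Sn²⁺/Sn reduced at the cathode, E°cell = −0.14 − (−2.37) = +2.23 V and n = 2.
Here Q = [Mg2+(aq)] / [Sn2+(aq)] = 0.00335 (log Q = −2.476), giving E = +2.23 − (0.0592/2)·(−2.476) = +2.3033 V.
Then ΔG = −nFE = −2 × 96500 × +2.3033 J/mol = −445 kJ/mol.

−445 kJ/mol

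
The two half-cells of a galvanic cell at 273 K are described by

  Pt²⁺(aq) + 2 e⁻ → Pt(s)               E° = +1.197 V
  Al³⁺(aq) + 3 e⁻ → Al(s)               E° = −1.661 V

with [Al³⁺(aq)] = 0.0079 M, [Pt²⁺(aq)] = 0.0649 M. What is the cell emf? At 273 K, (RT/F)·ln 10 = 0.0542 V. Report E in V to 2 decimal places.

+2.86 V

Since E°(Pt²⁺/Pt) > E°(Al³⁺/Al), Pt²⁺/Pt serves as the cathode.
E°cell = +1.197 − (−1.661) = +2.858 V, with n = 6 electrons transferred.
For the overall reaction 3 Pt²⁺(aq) + 2 Al(s) → 3 Pt(s) + 2 Al³⁺(aq), Q = [Al³⁺(aq)]^2 / [Pt²⁺(aq)]^3 = 0.228, giving log Q = −0.641.
Applying E = E° − (RT ln10/nF)·log Q gives +2.858 − (0.0542/6)(−0.641) = +2.86 V.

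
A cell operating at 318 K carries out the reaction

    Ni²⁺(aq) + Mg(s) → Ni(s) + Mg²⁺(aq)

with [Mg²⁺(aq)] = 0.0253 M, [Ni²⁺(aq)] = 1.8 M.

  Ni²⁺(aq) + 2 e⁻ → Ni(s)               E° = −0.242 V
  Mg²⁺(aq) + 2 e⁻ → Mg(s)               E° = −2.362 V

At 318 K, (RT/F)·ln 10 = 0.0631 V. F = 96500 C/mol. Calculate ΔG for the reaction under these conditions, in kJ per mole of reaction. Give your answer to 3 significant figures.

−420 kJ/mol

E°cell = −0.242 − (−2.362) = +2.120 V; the balanced reaction transfers n = 2 electrons.
Here Q = [Mg²⁺(aq)] / [Ni²⁺(aq)] = 0.0141 (log Q = −1.852), giving E = +2.120 − (0.0631/2)·(−1.852) = +2.1784 V.
Finally ΔG = −nFE = −(2)(96500 C/mol)(+2.1784 V) = −420 kJ/mol.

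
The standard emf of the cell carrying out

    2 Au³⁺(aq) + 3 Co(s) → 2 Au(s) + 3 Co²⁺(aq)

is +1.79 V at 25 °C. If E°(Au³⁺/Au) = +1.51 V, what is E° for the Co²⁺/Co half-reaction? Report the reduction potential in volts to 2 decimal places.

−0.28 V

In the reaction as written the Au³⁺/Au couple is reduced (cathode) and Co²⁺/Co is oxidized (anode), so E°cell = E°(Au³⁺/Au) − E°(Co²⁺/Co).
E°(Co²⁺/Co) = E°(cathode) − E°cell = +1.51 − (+1.79) = −0.28 V.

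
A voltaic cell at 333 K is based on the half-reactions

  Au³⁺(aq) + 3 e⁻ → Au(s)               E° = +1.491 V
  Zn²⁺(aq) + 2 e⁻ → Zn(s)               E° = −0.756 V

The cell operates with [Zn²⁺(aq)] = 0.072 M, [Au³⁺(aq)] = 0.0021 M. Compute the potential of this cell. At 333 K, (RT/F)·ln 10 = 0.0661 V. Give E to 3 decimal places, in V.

Au³⁺/Au is reduced (cathode, E° = +1.491 V) and Zn²⁺/Zn is oxidized (anode).
E°cell = +1.491 − (−0.756) = +2.247 V, with n = 6 electrons transferred.
Balancing gives 2 Au³⁺(aq) + 3 Zn(s) → 2 Au(s) + 3 Zn²⁺(aq); hence Q = [Zn²⁺(aq)]^3 / [Au³⁺(aq)]^2 = 84.6 (log Q = 1.928).
E = E° − (0.0661/n)·log Q = +2.247 − (0.0661/6)(1.928) = +2.226 V.

+2.226 V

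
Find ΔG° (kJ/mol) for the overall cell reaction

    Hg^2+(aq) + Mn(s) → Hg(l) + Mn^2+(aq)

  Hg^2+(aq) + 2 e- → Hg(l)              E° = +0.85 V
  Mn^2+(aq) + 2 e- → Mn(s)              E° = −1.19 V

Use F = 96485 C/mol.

In the reaction as written Hg^2+(aq) is reduced, so the Hg²⁺/Hg couple is the cathode and Mn²⁺/Mn is the anode.
E°cell = +0.85 − (−1.19) = +2.04 V; balancing electrons gives n = 2.
ΔG° = −nFE°cell = −(2)(96485)(+2.04) J/mol = −394 kJ/mol.

−394 kJ/mol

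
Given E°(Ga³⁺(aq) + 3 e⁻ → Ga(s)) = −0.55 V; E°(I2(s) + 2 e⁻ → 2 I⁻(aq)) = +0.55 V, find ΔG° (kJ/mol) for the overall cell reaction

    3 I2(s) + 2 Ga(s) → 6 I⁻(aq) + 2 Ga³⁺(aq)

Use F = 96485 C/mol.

In the reaction as written I2(s) is reduced, so the I₂/I⁻ couple is the cathode and Ga³⁺/Ga is the anode.
E°cell = +0.55 − (−0.55) = +1.10 V; balancing electrons gives n = 6.
ΔG° = −nFE°cell = −(6)(96485)(+1.10) J/mol = −637 kJ/mol.

−637 kJ/mol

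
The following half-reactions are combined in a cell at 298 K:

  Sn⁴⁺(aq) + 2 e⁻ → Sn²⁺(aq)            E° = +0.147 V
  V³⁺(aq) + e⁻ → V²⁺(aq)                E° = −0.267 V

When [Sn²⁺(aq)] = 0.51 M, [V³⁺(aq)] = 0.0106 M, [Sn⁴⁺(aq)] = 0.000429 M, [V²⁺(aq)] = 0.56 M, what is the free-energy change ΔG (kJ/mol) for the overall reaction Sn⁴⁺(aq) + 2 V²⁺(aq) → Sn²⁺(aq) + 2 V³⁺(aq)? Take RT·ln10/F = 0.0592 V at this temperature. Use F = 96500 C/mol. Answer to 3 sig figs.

−82.0 kJ/mol

E°cell = +0.147 − (−0.267) = +0.414 V; the balanced reaction transfers n = 2 electrons.
Q = ([Sn²⁺(aq)]·[V³⁺(aq)]^2) / ([Sn⁴⁺(aq)]·[V²⁺(aq)]^2) = 0.426, so log Q = −0.371 and E = +0.414 − (0.0592/2)(−0.371) = +0.4250 V.
ΔG = −nFE = −(2)(96500)(+0.4250) J/mol = −82.0 kJ/mol.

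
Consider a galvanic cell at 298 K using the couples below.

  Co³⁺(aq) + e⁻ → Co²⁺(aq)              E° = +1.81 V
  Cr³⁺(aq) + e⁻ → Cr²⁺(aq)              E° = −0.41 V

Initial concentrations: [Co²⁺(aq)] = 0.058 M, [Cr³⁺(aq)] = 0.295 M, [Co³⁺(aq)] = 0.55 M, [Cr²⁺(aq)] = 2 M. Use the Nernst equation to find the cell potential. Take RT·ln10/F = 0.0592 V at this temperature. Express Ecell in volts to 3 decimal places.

Since E°(Co³⁺/Co²⁺) > E°(Cr³⁺/Cr²⁺), Co³⁺/Co²⁺ serves as the cathode.
E°cell = E°cat − E°an = +1.81 − (−0.41) = +2.22 V; n = 1.
The balanced reaction is Co³⁺(aq) + Cr²⁺(aq) → Co²⁺(aq) + Cr³⁺(aq), so Q = ([Co²⁺(aq)]·[Cr³⁺(aq)]) / ([Co³⁺(aq)]·[Cr²⁺(aq)]) = 0.0156 and log Q = −1.808.
E = E° − (0.0592/n)·log Q = +2.22 − (0.0592/1)(−1.808) = +2.327 V.

+2.327 V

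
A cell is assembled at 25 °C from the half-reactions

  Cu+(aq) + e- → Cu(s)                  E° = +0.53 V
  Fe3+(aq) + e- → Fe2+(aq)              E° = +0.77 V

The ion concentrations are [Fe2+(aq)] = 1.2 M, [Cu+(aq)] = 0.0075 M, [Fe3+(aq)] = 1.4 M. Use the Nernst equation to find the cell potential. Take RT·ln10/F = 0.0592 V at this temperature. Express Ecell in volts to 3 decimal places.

+0.370 V

Since E°(Fe³⁺/Fe²⁺) > E°(Cu⁺/Cu), Fe³⁺/Fe²⁺ serves as the cathode.
The standard potential is +0.77 − (+0.53) = +0.24 V and the balanced reaction transfers n = 1 electron.
For the overall reaction Fe3+(aq) + Cu(s) → Fe2+(aq) + Cu+(aq), Q = ([Fe2+(aq)]·[Cu+(aq)]) / [Fe3+(aq)] = 0.00643, giving log Q = −2.192.
Applying E = E° − (RT ln10/nF)·log Q gives +0.24 − (0.0592/1)(−2.192) = +0.370 V.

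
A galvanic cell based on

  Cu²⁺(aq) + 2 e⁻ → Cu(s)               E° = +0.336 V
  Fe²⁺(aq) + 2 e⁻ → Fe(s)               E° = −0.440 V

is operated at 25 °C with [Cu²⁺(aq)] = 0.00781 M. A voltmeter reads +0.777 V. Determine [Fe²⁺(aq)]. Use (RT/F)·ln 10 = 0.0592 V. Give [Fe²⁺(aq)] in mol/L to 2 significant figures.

0.0072 M

Cu²⁺/Cu is the cathode (higher E°); E°cell = +0.336 − (−0.440) = +0.776 V with n = 2.
Since E = E° − (0.0592/n)·log Q, log Q = n(E° − E)/0.0592 = −0.034.
The balanced reaction is Cu²⁺(aq) + Fe(s) → Cu(s) + Fe²⁺(aq), so Q = [Fe²⁺(aq)] / [Cu²⁺(aq)].
Isolating [Fe²⁺(aq)] in Q = 10^{−0.034} yields log [Fe²⁺(aq)] = −2.141, i.e. 0.0072 M.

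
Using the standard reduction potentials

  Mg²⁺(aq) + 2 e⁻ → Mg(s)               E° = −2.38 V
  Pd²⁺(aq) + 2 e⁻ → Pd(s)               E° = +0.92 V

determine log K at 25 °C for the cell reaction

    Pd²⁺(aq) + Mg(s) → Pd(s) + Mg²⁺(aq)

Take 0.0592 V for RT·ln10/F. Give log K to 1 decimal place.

log K = 111.5

The Pd²⁺/Pd couple is reduced (cathode); E°cell = +0.92 − (−2.38) = +3.30 V with n = 2.
At equilibrium E = 0, so log K = nE°cell / 0.0592 = (2)(+3.30) / 0.0592 = 111.5.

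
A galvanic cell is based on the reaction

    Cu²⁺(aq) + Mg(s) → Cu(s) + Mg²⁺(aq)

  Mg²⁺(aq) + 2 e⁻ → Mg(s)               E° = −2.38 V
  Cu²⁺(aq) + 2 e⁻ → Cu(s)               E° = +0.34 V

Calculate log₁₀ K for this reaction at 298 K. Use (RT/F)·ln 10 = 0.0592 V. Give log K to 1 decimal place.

log K = 91.9

The Cu²⁺/Cu couple is reduced (cathode); E°cell = +0.34 − (−2.38) = +2.72 V with n = 2.
At equilibrium E = 0, so log K = nE°cell / 0.0592 = (2)(+2.72) / 0.0592 = 91.9.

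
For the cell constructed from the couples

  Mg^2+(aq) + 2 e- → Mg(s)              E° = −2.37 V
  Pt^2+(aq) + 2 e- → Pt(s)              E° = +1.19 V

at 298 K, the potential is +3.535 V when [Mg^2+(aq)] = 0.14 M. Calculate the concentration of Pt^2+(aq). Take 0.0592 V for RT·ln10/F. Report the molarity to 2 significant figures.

With Pt²⁺/Pt at the cathode and Mg²⁺/Mg at the anode, E°cell = +1.19 − (−2.37) = +3.56 V (n = 2).
From the Nernst equation, log Q = n(E° − E)/0.0592 = 2·(+3.56 − (+3.535))/0.0592 = 0.845.
For Pt^2+(aq) + Mg(s) → Pt(s) + Mg^2+(aq), the reaction quotient is Q = [Mg^2+(aq)] / [Pt^2+(aq)].
Solving for the unknown gives log [Pt^2+(aq)] = −1.699, so [Pt^2+(aq)] ≈ 0.020 M.

0.020 M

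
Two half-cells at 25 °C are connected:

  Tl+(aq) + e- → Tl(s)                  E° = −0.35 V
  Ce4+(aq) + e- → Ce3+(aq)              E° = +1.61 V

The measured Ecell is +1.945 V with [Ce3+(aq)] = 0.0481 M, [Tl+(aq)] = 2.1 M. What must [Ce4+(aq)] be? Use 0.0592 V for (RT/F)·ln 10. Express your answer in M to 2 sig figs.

0.056 M

With Ce⁴⁺/Ce³⁺ at the cathode and Tl⁺/Tl at the anode, E°cell = +1.61 − (−0.35) = +1.96 V (n = 1).
Since E = E° − (0.0592/n)·log Q, log Q = n(E° − E)/0.0592 = 0.253.
For Ce4+(aq) + Tl(s) → Ce3+(aq) + Tl+(aq), the reaction quotient is Q = ([Ce3+(aq)]·[Tl+(aq)]) / [Ce4+(aq)].
Isolating [Ce4+(aq)] in Q = 10^{0.253} yields log [Ce4+(aq)] = −1.249, i.e. 0.056 M.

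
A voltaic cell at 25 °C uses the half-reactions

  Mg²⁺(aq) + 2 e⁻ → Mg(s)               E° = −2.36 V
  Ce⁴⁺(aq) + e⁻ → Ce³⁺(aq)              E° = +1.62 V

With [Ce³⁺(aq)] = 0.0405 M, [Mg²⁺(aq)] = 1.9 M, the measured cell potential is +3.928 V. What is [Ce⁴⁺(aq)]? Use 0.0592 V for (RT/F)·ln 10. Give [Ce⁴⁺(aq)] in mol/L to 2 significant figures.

0.0074 M

Ce⁴⁺/Ce³⁺ is the cathode (higher E°); E°cell = +1.62 − (−2.36) = +3.98 V with n = 2.
Rearranging E = E° − (0.0592/n)·log Q gives log Q = 2(+3.98 − (+3.928))/0.0592 = 1.757.
The balanced reaction is 2 Ce⁴⁺(aq) + Mg(s) → 2 Ce³⁺(aq) + Mg²⁺(aq), so Q = ([Ce³⁺(aq)]^2·[Mg²⁺(aq)]) / [Ce⁴⁺(aq)]^2.
Substituting the known concentrations and solving, log [Ce⁴⁺(aq)] = −2.132 and [Ce⁴⁺(aq)] = 0.0074 M.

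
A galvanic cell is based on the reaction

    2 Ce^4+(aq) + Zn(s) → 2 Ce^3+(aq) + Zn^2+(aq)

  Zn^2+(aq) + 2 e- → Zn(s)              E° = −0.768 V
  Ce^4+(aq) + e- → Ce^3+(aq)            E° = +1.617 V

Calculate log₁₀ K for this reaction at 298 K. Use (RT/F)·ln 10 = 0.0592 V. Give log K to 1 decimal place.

The Ce⁴⁺/Ce³⁺ couple is reduced (cathode); E°cell = +1.617 − (−0.768) = +2.385 V with n = 2.
At equilibrium E = 0, so log K = nE°cell / 0.0592 = (2)(+2.385) / 0.0592 = 80.6.

log K = 80.6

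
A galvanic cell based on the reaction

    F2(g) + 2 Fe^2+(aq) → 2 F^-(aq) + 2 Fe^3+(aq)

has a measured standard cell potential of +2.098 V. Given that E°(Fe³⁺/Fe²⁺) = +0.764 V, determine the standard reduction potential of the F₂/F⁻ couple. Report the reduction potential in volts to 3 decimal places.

In the reaction as written the F₂/F⁻ couple is reduced (cathode) and Fe³⁺/Fe²⁺ is oxidized (anode), so E°cell = E°(F₂/F⁻) − E°(Fe³⁺/Fe²⁺).
E°(F₂/F⁻) = E°cell + E°(anode) = +2.098 + (+0.764) = +2.862 V.

+2.862 V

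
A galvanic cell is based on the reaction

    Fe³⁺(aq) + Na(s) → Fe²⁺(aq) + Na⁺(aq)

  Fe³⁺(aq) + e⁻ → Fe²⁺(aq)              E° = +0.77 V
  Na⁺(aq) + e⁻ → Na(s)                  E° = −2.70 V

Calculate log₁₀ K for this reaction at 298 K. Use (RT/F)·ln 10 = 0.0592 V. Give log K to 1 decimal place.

The Fe³⁺/Fe²⁺ couple is reduced (cathode); E°cell = +0.77 − (−2.70) = +3.47 V with n = 1.
At equilibrium E = 0, so log K = nE°cell / 0.0592 = (1)(+3.47) / 0.0592 = 58.6.

log K = 58.6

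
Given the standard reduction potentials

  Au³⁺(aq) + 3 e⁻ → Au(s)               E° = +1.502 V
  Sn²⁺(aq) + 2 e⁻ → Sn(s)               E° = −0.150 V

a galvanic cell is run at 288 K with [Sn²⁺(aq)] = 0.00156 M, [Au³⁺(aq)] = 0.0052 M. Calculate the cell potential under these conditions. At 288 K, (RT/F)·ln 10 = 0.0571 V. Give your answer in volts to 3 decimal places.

+1.689 V

Au³⁺/Au is reduced (cathode, E° = +1.502 V) and Sn²⁺/Sn is oxidized (anode).
The standard potential is +1.502 − (−0.150) = +1.652 V and the balanced reaction transfers n = 6 electrons.
The balanced reaction is 2 Au³⁺(aq) + 3 Sn(s) → 2 Au(s) + 3 Sn²⁺(aq), so Q = [Sn²⁺(aq)]^3 / [Au³⁺(aq)]^2 = 0.00014 and log Q = −3.853.
By the Nernst equation, E = +1.652 − (0.0571/6)·(−3.853) = +1.689 V.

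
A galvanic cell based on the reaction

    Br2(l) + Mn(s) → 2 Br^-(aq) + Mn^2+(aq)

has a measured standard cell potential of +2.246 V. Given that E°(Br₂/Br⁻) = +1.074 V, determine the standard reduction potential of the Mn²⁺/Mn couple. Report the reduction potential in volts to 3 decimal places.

−1.172 V

In the reaction as written the Br₂/Br⁻ couple is reduced (cathode) and Mn²⁺/Mn is oxidized (anode), so E°cell = E°(Br₂/Br⁻) − E°(Mn²⁺/Mn).
E°(Mn²⁺/Mn) = E°(cathode) − E°cell = +1.074 − (+2.246) = −1.172 V.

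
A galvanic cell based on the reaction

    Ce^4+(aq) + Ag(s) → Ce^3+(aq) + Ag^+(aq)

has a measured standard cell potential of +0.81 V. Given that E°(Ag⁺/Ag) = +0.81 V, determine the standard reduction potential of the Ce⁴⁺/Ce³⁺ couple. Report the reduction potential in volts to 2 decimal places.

+1.62 V

In the reaction as written the Ce⁴⁺/Ce³⁺ couple is reduced (cathode) and Ag⁺/Ag is oxidized (anode), so E°cell = E°(Ce⁴⁺/Ce³⁺) − E°(Ag⁺/Ag).
E°(Ce⁴⁺/Ce³⁺) = E°cell + E°(anode) = +0.81 + (+0.81) = +1.62 V.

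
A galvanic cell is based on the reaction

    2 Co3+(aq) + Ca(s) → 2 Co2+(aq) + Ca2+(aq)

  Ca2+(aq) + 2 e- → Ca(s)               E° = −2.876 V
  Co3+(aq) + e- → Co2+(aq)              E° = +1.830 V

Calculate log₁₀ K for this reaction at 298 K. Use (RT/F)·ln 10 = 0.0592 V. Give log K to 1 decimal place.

The Co³⁺/Co²⁺ couple is reduced (cathode); E°cell = +1.830 − (−2.876) = +4.706 V with n = 2.
At equilibrium E = 0, so log K = nE°cell / 0.0592 = (2)(+4.706) / 0.0592 = 159.0.

log K = 159.0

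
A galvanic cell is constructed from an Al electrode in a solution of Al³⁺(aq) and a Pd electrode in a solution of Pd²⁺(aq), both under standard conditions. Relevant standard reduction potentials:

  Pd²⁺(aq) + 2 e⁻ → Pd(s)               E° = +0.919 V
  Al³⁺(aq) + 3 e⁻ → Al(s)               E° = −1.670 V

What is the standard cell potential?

Of the two couples in this cell, the one with the more positive reduction potential is reduced at the cathode: here that is Pd²⁺/Pd (+0.919 V); Al³⁺/Al (−1.670 V) is the anode.
E°cell = E°(cathode) − E°(anode) = +0.919 − (−1.670) = +2.589 V.

+2.589 V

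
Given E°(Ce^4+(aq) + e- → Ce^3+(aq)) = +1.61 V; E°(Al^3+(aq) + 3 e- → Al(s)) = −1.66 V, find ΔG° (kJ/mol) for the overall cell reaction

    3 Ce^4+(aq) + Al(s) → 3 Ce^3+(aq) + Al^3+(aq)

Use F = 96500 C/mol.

−947 kJ/mol

In the reaction as written Ce^4+(aq) is reduced, so the Ce⁴⁺/Ce³⁺ couple is the cathode and Al³⁺/Al is the anode.
E°cell = +1.61 − (−1.66) = +3.27 V; balancing electrons gives n = 3.
ΔG° = −nFE°cell = −(3)(96500)(+3.27) J/mol = −947 kJ/mol.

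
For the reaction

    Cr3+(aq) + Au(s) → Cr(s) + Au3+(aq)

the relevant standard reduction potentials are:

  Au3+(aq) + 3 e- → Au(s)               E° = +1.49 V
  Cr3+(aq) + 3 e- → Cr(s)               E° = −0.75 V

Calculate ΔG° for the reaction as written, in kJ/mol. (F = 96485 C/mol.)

+648 kJ/mol

In the reaction as written Cr3+(aq) is reduced, so the Cr³⁺/Cr couple is the cathode and Au³⁺/Au is the anode.
E°cell = −0.75 − (+1.49) = −2.24 V; balancing electrons gives n = 3.
ΔG° = −nFE°cell = −(3)(96485)(−2.24) J/mol = +648 kJ/mol.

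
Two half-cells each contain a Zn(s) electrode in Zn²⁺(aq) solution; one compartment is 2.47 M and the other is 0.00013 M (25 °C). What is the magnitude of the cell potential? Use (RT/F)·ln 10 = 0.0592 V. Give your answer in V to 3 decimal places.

0.127 V

For a concentration cell E°cell = 0, since both electrodes use the same couple.
The compartment with the higher Zn²⁺(aq) concentration (2.47 M) acts as the cathode; ions are reduced there and produced at the dilute (0.00013 M) anode.
With n = 2, Ecell = −(0.0592/2)·log([dilute]/[conc]) = −(0.0592/2)·log(0.00013/2.47) = +0.127 V.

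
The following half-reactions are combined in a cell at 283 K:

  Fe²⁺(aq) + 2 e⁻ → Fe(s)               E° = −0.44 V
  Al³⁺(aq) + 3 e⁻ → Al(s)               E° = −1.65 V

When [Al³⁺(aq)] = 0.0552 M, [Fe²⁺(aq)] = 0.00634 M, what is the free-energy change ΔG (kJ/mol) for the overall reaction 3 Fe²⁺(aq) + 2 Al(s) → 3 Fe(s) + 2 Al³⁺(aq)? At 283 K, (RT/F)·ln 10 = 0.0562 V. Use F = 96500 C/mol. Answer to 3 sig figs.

−678 kJ/mol

The standard cell potential is −0.44 − (−1.65) = +1.21 V, with n = 6 electrons in the balanced equation.
The reaction quotient is [Al³⁺(aq)]^2 / [Fe²⁺(aq)]^3 = 1.2×10^4; by Nernst, E = +1.21 − (0.0562/6)(4.078) = +1.1718 V.
Then ΔG = −nFE = −6 × 96500 × +1.1718 J/mol = −678 kJ/mol.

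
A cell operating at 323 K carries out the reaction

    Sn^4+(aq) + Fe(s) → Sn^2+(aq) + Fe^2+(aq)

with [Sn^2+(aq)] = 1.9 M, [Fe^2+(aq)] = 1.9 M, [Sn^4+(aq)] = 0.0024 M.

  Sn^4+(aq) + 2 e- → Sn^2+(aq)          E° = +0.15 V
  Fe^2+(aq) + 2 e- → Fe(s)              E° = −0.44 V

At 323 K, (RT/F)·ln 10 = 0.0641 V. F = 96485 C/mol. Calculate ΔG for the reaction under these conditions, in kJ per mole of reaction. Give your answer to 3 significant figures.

−94.2 kJ/mol

The standard cell potential is +0.15 − (−0.44) = +0.59 V, with n = 2 electrons in the balanced equation.
Q = ([Sn^2+(aq)]·[Fe^2+(aq)]) / [Sn^4+(aq)] = 1.5×10^3, so log Q = 3.177 and E = +0.59 − (0.0641/2)(3.177) = +0.4882 V.
Then ΔG = −nFE = −2 × 96485 × +0.4882 J/mol = −94.2 kJ/mol.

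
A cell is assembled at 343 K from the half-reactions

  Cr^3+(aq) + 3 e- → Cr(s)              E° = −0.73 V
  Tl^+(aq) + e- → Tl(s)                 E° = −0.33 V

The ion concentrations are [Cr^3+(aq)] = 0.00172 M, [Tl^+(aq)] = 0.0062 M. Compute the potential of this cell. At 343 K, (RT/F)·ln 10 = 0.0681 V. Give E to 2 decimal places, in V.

The Tl⁺/Tl couple has the more positive E°, so it is the cathode; Cr³⁺/Cr is the anode.
E°cell = −0.33 − (−0.73) = +0.40 V, with n = 3 electrons transferred.
The balanced reaction is 3 Tl^+(aq) + Cr(s) → 3 Tl(s) + Cr^3+(aq), so Q = [Cr^3+(aq)] / [Tl^+(aq)]^3 = 7.22×10^3 and log Q = 3.858.
E = E° − (0.0681/n)·log Q = +0.40 − (0.0681/3)(3.858) = +0.31 V.

+0.31 V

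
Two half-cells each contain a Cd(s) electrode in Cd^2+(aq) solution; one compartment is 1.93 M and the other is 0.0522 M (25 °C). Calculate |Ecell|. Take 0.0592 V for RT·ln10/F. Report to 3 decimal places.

0.046 V

For a concentration cell E°cell = 0, since both electrodes use the same couple.
The compartment with the higher Cd^2+(aq) concentration (1.93 M) acts as the cathode; ions are reduced there and produced at the dilute (0.0522 M) anode.
With n = 2, Ecell = −(0.0592/2)·log([dilute]/[conc]) = −(0.0592/2)·log(0.0522/1.93) = +0.046 V.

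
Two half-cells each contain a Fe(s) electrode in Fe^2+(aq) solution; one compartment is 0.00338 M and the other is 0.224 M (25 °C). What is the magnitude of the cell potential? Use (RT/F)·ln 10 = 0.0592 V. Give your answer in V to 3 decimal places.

0.054 V

For a concentration cell E°cell = 0, since both electrodes use the same couple.
The compartment with the higher Fe^2+(aq) concentration (0.224 M) acts as the cathode; ions are reduced there and produced at the dilute (0.00338 M) anode.
With n = 2, Ecell = −(0.0592/2)·log([dilute]/[conc]) = −(0.0592/2)·log(0.00338/0.224) = +0.054 V.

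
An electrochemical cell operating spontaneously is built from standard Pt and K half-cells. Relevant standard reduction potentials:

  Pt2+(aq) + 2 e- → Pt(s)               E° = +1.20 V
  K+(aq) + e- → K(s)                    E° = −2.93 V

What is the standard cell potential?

+4.13 V

The Pt²⁺/Pt couple has the higher E°, so Pt ion is reduced (cathode) and K is oxidized (anode).
E°cell = E°(cathode) − E°(anode) = +1.20 − (−2.93) = +4.13 V.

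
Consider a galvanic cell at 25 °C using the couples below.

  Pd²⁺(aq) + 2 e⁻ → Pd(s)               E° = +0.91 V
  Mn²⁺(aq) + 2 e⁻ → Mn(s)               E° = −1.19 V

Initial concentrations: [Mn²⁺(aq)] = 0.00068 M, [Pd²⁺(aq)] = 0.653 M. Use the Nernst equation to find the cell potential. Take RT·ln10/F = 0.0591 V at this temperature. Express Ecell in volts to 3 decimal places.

Pd²⁺/Pd is reduced (cathode, E° = +0.91 V) and Mn²⁺/Mn is oxidized (anode).
E°cell = E°cat − E°an = +0.91 − (−1.19) = +2.10 V; n = 2.
Balancing gives Pd²⁺(aq) + Mn(s) → Pd(s) + Mn²⁺(aq); hence Q = [Mn²⁺(aq)] / [Pd²⁺(aq)] = 0.00104 (log Q = −2.982).
By the Nernst equation, E = +2.10 − (0.0591/2)·(−2.982) = +2.188 V.

+2.188 V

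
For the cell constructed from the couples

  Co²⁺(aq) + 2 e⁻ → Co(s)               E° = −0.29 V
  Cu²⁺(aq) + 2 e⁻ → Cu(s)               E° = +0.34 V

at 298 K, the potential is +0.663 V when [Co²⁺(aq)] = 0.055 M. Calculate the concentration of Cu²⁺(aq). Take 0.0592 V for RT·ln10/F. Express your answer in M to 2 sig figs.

0.72 M

With Cu²⁺/Cu at the cathode and Co²⁺/Co at the anode, E°cell = +0.34 − (−0.29) = +0.63 V (n = 2).
Since E = E° − (0.0592/n)·log Q, log Q = n(E° − E)/0.0592 = −1.115.
Balancing electrons gives Cu²⁺(aq) + Co(s) → Cu(s) + Co²⁺(aq); thus Q = [Co²⁺(aq)] / [Cu²⁺(aq)].
Substituting the known concentrations and solving, log [Cu²⁺(aq)] = −0.145 and [Cu²⁺(aq)] = 0.72 M.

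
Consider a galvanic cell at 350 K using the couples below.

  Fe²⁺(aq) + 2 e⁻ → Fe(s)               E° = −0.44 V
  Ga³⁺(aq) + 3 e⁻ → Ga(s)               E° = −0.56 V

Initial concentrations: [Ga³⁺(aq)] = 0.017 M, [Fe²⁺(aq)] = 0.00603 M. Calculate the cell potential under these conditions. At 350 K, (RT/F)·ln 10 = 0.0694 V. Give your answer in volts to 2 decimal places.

+0.08 V

Since E°(Fe²⁺/Fe) > E°(Ga³⁺/Ga), Fe²⁺/Fe serves as the cathode.
The standard potential is −0.44 − (−0.56) = +0.12 V and the balanced reaction transfers n = 6 electrons.
Balancing gives 3 Fe²⁺(aq) + 2 Ga(s) → 3 Fe(s) + 2 Ga³⁺(aq); hence Q = [Ga³⁺(aq)]^2 / [Fe²⁺(aq)]^3 = 1.32×10^3 (log Q = 3.120).
E = E° − (0.0694/n)·log Q = +0.12 − (0.0694/6)(3.120) = +0.08 V.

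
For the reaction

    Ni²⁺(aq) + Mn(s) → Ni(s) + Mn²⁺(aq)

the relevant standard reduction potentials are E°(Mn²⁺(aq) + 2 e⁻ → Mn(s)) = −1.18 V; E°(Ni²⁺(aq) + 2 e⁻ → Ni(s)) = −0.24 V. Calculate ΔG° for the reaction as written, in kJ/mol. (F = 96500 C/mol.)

In the reaction as written Ni²⁺(aq) is reduced, so the Ni²⁺/Ni couple is the cathode and Mn²⁺/Mn is the anode.
E°cell = −0.24 − (−1.18) = +0.94 V; balancing electrons gives n = 2.
ΔG° = −nFE°cell = −(2)(96500)(+0.94) J/mol = −181 kJ/mol.

−181 kJ/mol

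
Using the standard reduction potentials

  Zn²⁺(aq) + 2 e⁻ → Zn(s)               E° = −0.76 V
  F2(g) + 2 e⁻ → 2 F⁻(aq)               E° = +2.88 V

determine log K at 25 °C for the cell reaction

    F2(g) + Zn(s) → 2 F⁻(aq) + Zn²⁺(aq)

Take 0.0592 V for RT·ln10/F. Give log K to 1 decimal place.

log K = 123.0

The F₂/F⁻ couple is reduced (cathode); E°cell = +2.88 − (−0.76) = +3.64 V with n = 2.
At equilibrium E = 0, so log K = nE°cell / 0.0592 = (2)(+3.64) / 0.0592 = 123.0.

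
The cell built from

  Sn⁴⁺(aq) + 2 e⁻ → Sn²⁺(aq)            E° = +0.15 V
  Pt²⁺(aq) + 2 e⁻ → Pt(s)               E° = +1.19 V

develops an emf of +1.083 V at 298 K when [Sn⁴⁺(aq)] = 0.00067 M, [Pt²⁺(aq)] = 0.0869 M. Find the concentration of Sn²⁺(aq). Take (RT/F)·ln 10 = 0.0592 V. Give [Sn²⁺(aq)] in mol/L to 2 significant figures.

0.22 M

The Pt²⁺/Pt couple has the larger reduction potential, so it is the cathode: E°cell = +1.19 − (+0.15) = +1.04 V and n = 2.
Since E = E° − (0.0592/n)·log Q, log Q = n(E° − E)/0.0592 = −1.453.
The balanced reaction is Pt²⁺(aq) + Sn²⁺(aq) → Pt(s) + Sn⁴⁺(aq), so Q = [Sn⁴⁺(aq)] / ([Pt²⁺(aq)]·[Sn²⁺(aq)]).
Substituting the known concentrations and solving, log [Sn²⁺(aq)] = −0.660 and [Sn²⁺(aq)] = 0.22 M.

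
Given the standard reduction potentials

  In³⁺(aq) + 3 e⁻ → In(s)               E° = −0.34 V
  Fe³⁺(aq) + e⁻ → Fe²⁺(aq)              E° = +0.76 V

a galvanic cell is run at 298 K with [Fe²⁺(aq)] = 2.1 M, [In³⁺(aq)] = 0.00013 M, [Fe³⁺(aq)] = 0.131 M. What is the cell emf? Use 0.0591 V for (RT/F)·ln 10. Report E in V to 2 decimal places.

+1.11 V

The Fe³⁺/Fe²⁺ couple has the more positive E°, so it is the cathode; In³⁺/In is the anode.
E°cell = +0.76 − (−0.34) = +1.10 V, with n = 3 electrons transferred.
For the overall reaction 3 Fe³⁺(aq) + In(s) → 3 Fe²⁺(aq) + In³⁺(aq), Q = ([Fe²⁺(aq)]^3·[In³⁺(aq)]) / [Fe³⁺(aq)]^3 = 0.536, giving log Q = −0.271.
E = E° − (0.0591/n)·log Q = +1.10 − (0.0591/3)(−0.271) = +1.11 V.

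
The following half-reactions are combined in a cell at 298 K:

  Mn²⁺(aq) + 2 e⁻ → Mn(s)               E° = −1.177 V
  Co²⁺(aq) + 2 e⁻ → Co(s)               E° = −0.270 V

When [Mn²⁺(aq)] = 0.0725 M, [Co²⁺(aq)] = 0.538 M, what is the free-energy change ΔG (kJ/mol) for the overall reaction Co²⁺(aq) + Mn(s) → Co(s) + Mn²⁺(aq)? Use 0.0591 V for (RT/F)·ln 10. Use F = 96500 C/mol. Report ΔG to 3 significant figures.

With Co²⁺/Co reduced at the cathode, E°cell = −0.270 − (−1.177) = +0.907 V and n = 2.
Here Q = [Mn²⁺(aq)] / [Co²⁺(aq)] = 0.135 (log Q = −0.870), giving E = +0.907 − (0.0591/2)·(−0.870) = +0.9327 V.
Then ΔG = −nFE = −2 × 96500 × +0.9327 J/mol = −180 kJ/mol.

−180 kJ/mol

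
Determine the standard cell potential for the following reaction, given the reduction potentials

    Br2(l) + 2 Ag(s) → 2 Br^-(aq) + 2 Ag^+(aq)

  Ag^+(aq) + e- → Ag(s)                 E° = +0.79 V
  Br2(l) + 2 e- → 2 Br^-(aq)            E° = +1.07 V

+0.28 V

Br2(l) gains electrons, so the Br₂/Br⁻ couple is the cathode; the Ag⁺/Ag couple is the anode.
E°cell = E°(cathode) − E°(anode) = +1.07 − (+0.79) = +0.28 V.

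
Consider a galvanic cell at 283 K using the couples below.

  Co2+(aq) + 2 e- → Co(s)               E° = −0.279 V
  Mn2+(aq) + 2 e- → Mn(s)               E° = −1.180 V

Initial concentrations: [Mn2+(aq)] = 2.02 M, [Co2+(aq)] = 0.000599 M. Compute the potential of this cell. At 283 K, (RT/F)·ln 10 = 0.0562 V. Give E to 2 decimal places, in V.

Co²⁺/Co is reduced (cathode, E° = −0.279 V) and Mn²⁺/Mn is oxidized (anode).
E°cell = E°cat − E°an = −0.279 − (−1.180) = +0.901 V; n = 2.
For the overall reaction Co2+(aq) + Mn(s) → Co(s) + Mn2+(aq), Q = [Mn2+(aq)] / [Co2+(aq)] = 3.37×10^3, giving log Q = 3.528.
By the Nernst equation, E = +0.901 − (0.0562/2)·(3.528) = +0.80 V.

+0.80 V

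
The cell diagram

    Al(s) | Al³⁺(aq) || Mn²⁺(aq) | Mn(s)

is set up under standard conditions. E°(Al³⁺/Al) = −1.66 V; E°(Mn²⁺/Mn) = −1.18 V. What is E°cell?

By convention the left-hand electrode in cell notation is the anode (oxidation) and the right-hand electrode is the cathode (reduction).
E°cell = E°(right) − E°(left) = −1.18 − (−1.66) = +0.48 V.

+0.48 V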